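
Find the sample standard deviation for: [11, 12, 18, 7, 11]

3.9623

Step 1: Compute the mean: 11.8
Step 2: Sum of squared deviations from the mean: 62.8
Step 3: Sample variance = 62.8 / 4 = 15.7
Step 4: Standard deviation = sqrt(15.7) = 3.9623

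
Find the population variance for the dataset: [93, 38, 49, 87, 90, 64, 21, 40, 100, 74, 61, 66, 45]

549.2899

Step 1: Compute the mean: (93 + 38 + 49 + 87 + 90 + 64 + 21 + 40 + 100 + 74 + 61 + 66 + 45) / 13 = 63.6923
Step 2: Compute squared deviations from the mean:
  (93 - 63.6923)^2 = 858.9408
  (38 - 63.6923)^2 = 660.0947
  (49 - 63.6923)^2 = 215.8639
  (87 - 63.6923)^2 = 543.2485
  (90 - 63.6923)^2 = 692.0947
  (64 - 63.6923)^2 = 0.0947
  (21 - 63.6923)^2 = 1822.6331
  (40 - 63.6923)^2 = 561.3254
  (100 - 63.6923)^2 = 1318.2485
  (74 - 63.6923)^2 = 106.2485
  (61 - 63.6923)^2 = 7.2485
  (66 - 63.6923)^2 = 5.3254
  (45 - 63.6923)^2 = 349.4024
Step 3: Sum of squared deviations = 7140.7692
Step 4: Population variance = 7140.7692 / 13 = 549.2899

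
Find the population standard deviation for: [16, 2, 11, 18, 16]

5.7827

Step 1: Compute the mean: 12.6
Step 2: Sum of squared deviations from the mean: 167.2
Step 3: Population variance = 167.2 / 5 = 33.44
Step 4: Standard deviation = sqrt(33.44) = 5.7827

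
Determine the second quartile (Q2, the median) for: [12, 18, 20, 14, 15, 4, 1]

14

Step 1: Sort the data: [1, 4, 12, 14, 15, 18, 20]
Step 2: n = 7
Step 3: Q2 is the median. Since n is odd, it is the middle value at position 4: 14
Step 4: Q2 = 14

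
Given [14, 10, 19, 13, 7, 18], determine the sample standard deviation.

4.5935

Step 1: Compute the mean: 13.5
Step 2: Sum of squared deviations from the mean: 105.5
Step 3: Sample variance = 105.5 / 5 = 21.1
Step 4: Standard deviation = sqrt(21.1) = 4.5935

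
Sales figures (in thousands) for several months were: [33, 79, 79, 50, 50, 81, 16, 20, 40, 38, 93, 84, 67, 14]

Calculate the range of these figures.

79

Step 1: Identify the maximum value: max = 93
Step 2: Identify the minimum value: min = 14
Step 3: Range = max - min = 93 - 14 = 79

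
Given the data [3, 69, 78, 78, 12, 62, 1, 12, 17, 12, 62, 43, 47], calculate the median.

43

Step 1: Sort the data in ascending order: [1, 3, 12, 12, 12, 17, 43, 47, 62, 62, 69, 78, 78]
Step 2: The number of values is n = 13.
Step 3: Since n is odd, the median is the middle value at position 7: 43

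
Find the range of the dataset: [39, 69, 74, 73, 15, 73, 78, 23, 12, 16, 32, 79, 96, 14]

84

Step 1: Identify the maximum value: max = 96
Step 2: Identify the minimum value: min = 12
Step 3: Range = max - min = 96 - 12 = 84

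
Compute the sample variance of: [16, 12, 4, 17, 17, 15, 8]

25.2381

Step 1: Compute the mean: (16 + 12 + 4 + 17 + 17 + 15 + 8) / 7 = 12.7143
Step 2: Compute squared deviations from the mean:
  (16 - 12.7143)^2 = 10.7959
  (12 - 12.7143)^2 = 0.5102
  (4 - 12.7143)^2 = 75.9388
  (17 - 12.7143)^2 = 18.3673
  (17 - 12.7143)^2 = 18.3673
  (15 - 12.7143)^2 = 5.2245
  (8 - 12.7143)^2 = 22.2245
Step 3: Sum of squared deviations = 151.4286
Step 4: Sample variance = 151.4286 / 6 = 25.2381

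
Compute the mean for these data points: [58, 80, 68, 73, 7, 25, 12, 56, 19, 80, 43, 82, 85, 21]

50.6429

Step 1: Sum all values: 58 + 80 + 68 + 73 + 7 + 25 + 12 + 56 + 19 + 80 + 43 + 82 + 85 + 21 = 709
Step 2: Count the number of values: n = 14
Step 3: Mean = sum / n = 709 / 14 = 50.6429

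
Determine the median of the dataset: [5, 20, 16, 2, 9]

9

Step 1: Sort the data in ascending order: [2, 5, 9, 16, 20]
Step 2: The number of values is n = 5.
Step 3: Since n is odd, the median is the middle value at position 3: 9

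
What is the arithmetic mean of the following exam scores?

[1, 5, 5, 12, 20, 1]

7.3333

Step 1: Sum all values: 1 + 5 + 5 + 12 + 20 + 1 = 44
Step 2: Count the number of values: n = 6
Step 3: Mean = sum / n = 44 / 6 = 7.3333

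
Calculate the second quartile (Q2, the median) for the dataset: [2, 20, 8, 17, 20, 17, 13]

17

Step 1: Sort the data: [2, 8, 13, 17, 17, 20, 20]
Step 2: n = 7
Step 3: Q2 is the median. Since n is odd, it is the middle value at position 4: 17
Step 4: Q2 = 17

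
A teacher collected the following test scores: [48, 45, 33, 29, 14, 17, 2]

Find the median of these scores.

29

Step 1: Sort the data in ascending order: [2, 14, 17, 29, 33, 45, 48]
Step 2: The number of values is n = 7.
Step 3: Since n is odd, the median is the middle value at position 4: 29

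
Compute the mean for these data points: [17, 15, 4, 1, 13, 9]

9.8333

Step 1: Sum all values: 17 + 15 + 4 + 1 + 13 + 9 = 59
Step 2: Count the number of values: n = 6
Step 3: Mean = sum / n = 59 / 6 = 9.8333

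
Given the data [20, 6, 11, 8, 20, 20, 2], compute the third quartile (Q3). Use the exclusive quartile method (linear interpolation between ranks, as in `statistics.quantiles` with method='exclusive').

20

Step 1: Sort the data: [2, 6, 8, 11, 20, 20, 20]
Step 2: n = 7
Step 3: Using the exclusive quartile method:
  Q1 = 6
  Q2 (median) = 11
  Q3 = 20
  IQR = Q3 - Q1 = 20 - 6 = 14
Step 4: Q3 = 20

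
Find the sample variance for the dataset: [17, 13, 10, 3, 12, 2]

34.7

Step 1: Compute the mean: (17 + 13 + 10 + 3 + 12 + 2) / 6 = 9.5
Step 2: Compute squared deviations from the mean:
  (17 - 9.5)^2 = 56.25
  (13 - 9.5)^2 = 12.25
  (10 - 9.5)^2 = 0.25
  (3 - 9.5)^2 = 42.25
  (12 - 9.5)^2 = 6.25
  (2 - 9.5)^2 = 56.25
Step 3: Sum of squared deviations = 173.5
Step 4: Sample variance = 173.5 / 5 = 34.7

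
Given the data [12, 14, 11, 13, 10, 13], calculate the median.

12.5

Step 1: Sort the data in ascending order: [10, 11, 12, 13, 13, 14]
Step 2: The number of values is n = 6.
Step 3: Since n is even, the median is the average of positions 3 and 4:
  Median = (12 + 13) / 2 = 12.5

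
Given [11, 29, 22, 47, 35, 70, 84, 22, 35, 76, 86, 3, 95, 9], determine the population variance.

929.9592

Step 1: Compute the mean: (11 + 29 + 22 + 47 + 35 + 70 + 84 + 22 + 35 + 76 + 86 + 3 + 95 + 9) / 14 = 44.5714
Step 2: Compute squared deviations from the mean:
  (11 - 44.5714)^2 = 1127.0408
  (29 - 44.5714)^2 = 242.4694
  (22 - 44.5714)^2 = 509.4694
  (47 - 44.5714)^2 = 5.898
  (35 - 44.5714)^2 = 91.6122
  (70 - 44.5714)^2 = 646.6122
  (84 - 44.5714)^2 = 1554.6122
  (22 - 44.5714)^2 = 509.4694
  (35 - 44.5714)^2 = 91.6122
  (76 - 44.5714)^2 = 987.7551
  (86 - 44.5714)^2 = 1716.3265
  (3 - 44.5714)^2 = 1728.1837
  (95 - 44.5714)^2 = 2543.0408
  (9 - 44.5714)^2 = 1265.3265
Step 3: Sum of squared deviations = 13019.4286
Step 4: Population variance = 13019.4286 / 14 = 929.9592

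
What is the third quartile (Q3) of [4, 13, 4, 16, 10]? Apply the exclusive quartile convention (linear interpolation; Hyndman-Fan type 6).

14.5

Step 1: Sort the data: [4, 4, 10, 13, 16]
Step 2: n = 5
Step 3: Using the exclusive quartile method:
  Q1 = 4
  Q2 (median) = 10
  Q3 = 14.5
  IQR = Q3 - Q1 = 14.5 - 4 = 10.5
Step 4: Q3 = 14.5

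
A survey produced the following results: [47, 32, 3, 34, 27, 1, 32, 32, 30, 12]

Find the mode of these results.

32

Step 1: Count the frequency of each value:
  1: appears 1 time(s)
  3: appears 1 time(s)
  12: appears 1 time(s)
  27: appears 1 time(s)
  30: appears 1 time(s)
  32: appears 3 time(s)
  34: appears 1 time(s)
  47: appears 1 time(s)
Step 2: The value 32 appears most frequently (3 times).
Step 3: Mode = 32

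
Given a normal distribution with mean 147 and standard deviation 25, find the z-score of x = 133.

-0.56

Step 1: Recall the z-score formula: z = (x - mu) / sigma
Step 2: Substitute values: z = (133 - 147) / 25
Step 3: z = -14 / 25 = -0.56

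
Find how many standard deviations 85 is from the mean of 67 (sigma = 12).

1.5

Step 1: Recall the z-score formula: z = (x - mu) / sigma
Step 2: Substitute values: z = (85 - 67) / 12
Step 3: z = 18 / 12 = 1.5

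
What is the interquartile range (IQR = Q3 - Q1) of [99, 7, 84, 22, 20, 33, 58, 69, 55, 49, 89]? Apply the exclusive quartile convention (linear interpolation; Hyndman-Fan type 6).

62

Step 1: Sort the data: [7, 20, 22, 33, 49, 55, 58, 69, 84, 89, 99]
Step 2: n = 11
Step 3: Using the exclusive quartile method:
  Q1 = 22
  Q2 (median) = 55
  Q3 = 84
  IQR = Q3 - Q1 = 84 - 22 = 62
Step 4: IQR = 62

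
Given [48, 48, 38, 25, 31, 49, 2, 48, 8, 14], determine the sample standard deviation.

18.0582

Step 1: Compute the mean: 31.1
Step 2: Sum of squared deviations from the mean: 2934.9
Step 3: Sample variance = 2934.9 / 9 = 326.1
Step 4: Standard deviation = sqrt(326.1) = 18.0582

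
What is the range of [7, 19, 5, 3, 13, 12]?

16

Step 1: Identify the maximum value: max = 19
Step 2: Identify the minimum value: min = 3
Step 3: Range = max - min = 19 - 3 = 16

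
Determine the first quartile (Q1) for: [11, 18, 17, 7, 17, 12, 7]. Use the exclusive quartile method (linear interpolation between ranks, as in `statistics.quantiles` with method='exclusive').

7

Step 1: Sort the data: [7, 7, 11, 12, 17, 17, 18]
Step 2: n = 7
Step 3: Using the exclusive quartile method:
  Q1 = 7
  Q2 (median) = 12
  Q3 = 17
  IQR = Q3 - Q1 = 17 - 7 = 10
Step 4: Q1 = 7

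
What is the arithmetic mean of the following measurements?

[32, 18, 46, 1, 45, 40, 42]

32

Step 1: Sum all values: 32 + 18 + 46 + 1 + 45 + 40 + 42 = 224
Step 2: Count the number of values: n = 7
Step 3: Mean = sum / n = 224 / 7 = 32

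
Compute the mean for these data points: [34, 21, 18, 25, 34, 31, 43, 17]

27.875

Step 1: Sum all values: 34 + 21 + 18 + 25 + 34 + 31 + 43 + 17 = 223
Step 2: Count the number of values: n = 8
Step 3: Mean = sum / n = 223 / 8 = 27.875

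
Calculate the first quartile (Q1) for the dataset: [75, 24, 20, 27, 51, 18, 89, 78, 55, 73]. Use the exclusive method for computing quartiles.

23

Step 1: Sort the data: [18, 20, 24, 27, 51, 55, 73, 75, 78, 89]
Step 2: n = 10
Step 3: Using the exclusive quartile method:
  Q1 = 23
  Q2 (median) = 53
  Q3 = 75.75
  IQR = Q3 - Q1 = 75.75 - 23 = 52.75
Step 4: Q1 = 23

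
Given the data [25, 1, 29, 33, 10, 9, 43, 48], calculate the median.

27

Step 1: Sort the data in ascending order: [1, 9, 10, 25, 29, 33, 43, 48]
Step 2: The number of values is n = 8.
Step 3: Since n is even, the median is the average of positions 4 and 5:
  Median = (25 + 29) / 2 = 27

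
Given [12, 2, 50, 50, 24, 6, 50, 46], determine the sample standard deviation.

21.3006

Step 1: Compute the mean: 30
Step 2: Sum of squared deviations from the mean: 3176
Step 3: Sample variance = 3176 / 7 = 453.7143
Step 4: Standard deviation = sqrt(453.7143) = 21.3006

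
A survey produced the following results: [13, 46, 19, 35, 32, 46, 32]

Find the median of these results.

32

Step 1: Sort the data in ascending order: [13, 19, 32, 32, 35, 46, 46]
Step 2: The number of values is n = 7.
Step 3: Since n is odd, the median is the middle value at position 4: 32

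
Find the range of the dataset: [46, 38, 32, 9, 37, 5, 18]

41

Step 1: Identify the maximum value: max = 46
Step 2: Identify the minimum value: min = 5
Step 3: Range = max - min = 46 - 5 = 41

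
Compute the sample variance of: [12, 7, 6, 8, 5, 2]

11.0667

Step 1: Compute the mean: (12 + 7 + 6 + 8 + 5 + 2) / 6 = 6.6667
Step 2: Compute squared deviations from the mean:
  (12 - 6.6667)^2 = 28.4444
  (7 - 6.6667)^2 = 0.1111
  (6 - 6.6667)^2 = 0.4444
  (8 - 6.6667)^2 = 1.7778
  (5 - 6.6667)^2 = 2.7778
  (2 - 6.6667)^2 = 21.7778
Step 3: Sum of squared deviations = 55.3333
Step 4: Sample variance = 55.3333 / 5 = 11.0667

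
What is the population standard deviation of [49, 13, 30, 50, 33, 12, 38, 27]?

13.4071

Step 1: Compute the mean: 31.5
Step 2: Sum of squared deviations from the mean: 1438
Step 3: Population variance = 1438 / 8 = 179.75
Step 4: Standard deviation = sqrt(179.75) = 13.4071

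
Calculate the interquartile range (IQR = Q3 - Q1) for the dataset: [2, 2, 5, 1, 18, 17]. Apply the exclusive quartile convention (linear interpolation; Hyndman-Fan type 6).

15.5

Step 1: Sort the data: [1, 2, 2, 5, 17, 18]
Step 2: n = 6
Step 3: Using the exclusive quartile method:
  Q1 = 1.75
  Q2 (median) = 3.5
  Q3 = 17.25
  IQR = Q3 - Q1 = 17.25 - 1.75 = 15.5
Step 4: IQR = 15.5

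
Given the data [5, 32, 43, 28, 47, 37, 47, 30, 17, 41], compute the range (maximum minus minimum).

42

Step 1: Identify the maximum value: max = 47
Step 2: Identify the minimum value: min = 5
Step 3: Range = max - min = 47 - 5 = 42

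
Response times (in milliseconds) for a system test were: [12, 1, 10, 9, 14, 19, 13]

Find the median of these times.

12

Step 1: Sort the data in ascending order: [1, 9, 10, 12, 13, 14, 19]
Step 2: The number of values is n = 7.
Step 3: Since n is odd, the median is the middle value at position 4: 12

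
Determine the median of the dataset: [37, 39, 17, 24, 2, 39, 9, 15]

20.5

Step 1: Sort the data in ascending order: [2, 9, 15, 17, 24, 37, 39, 39]
Step 2: The number of values is n = 8.
Step 3: Since n is even, the median is the average of positions 4 and 5:
  Median = (17 + 24) / 2 = 20.5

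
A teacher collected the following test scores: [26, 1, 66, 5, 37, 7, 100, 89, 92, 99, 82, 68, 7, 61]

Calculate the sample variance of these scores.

1435.8242

Step 1: Compute the mean: (26 + 1 + 66 + 5 + 37 + 7 + 100 + 89 + 92 + 99 + 82 + 68 + 7 + 61) / 14 = 52.8571
Step 2: Compute squared deviations from the mean:
  (26 - 52.8571)^2 = 721.3061
  (1 - 52.8571)^2 = 2689.1633
  (66 - 52.8571)^2 = 172.7347
  (5 - 52.8571)^2 = 2290.3061
  (37 - 52.8571)^2 = 251.449
  (7 - 52.8571)^2 = 2102.8776
  (100 - 52.8571)^2 = 2222.449
  (89 - 52.8571)^2 = 1306.3061
  (92 - 52.8571)^2 = 1532.1633
  (99 - 52.8571)^2 = 2129.1633
  (82 - 52.8571)^2 = 849.3061
  (68 - 52.8571)^2 = 229.3061
  (7 - 52.8571)^2 = 2102.8776
  (61 - 52.8571)^2 = 66.3061
Step 3: Sum of squared deviations = 18665.7143
Step 4: Sample variance = 18665.7143 / 13 = 1435.8242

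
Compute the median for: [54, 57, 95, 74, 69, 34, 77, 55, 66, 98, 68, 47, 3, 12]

61.5

Step 1: Sort the data in ascending order: [3, 12, 34, 47, 54, 55, 57, 66, 68, 69, 74, 77, 95, 98]
Step 2: The number of values is n = 14.
Step 3: Since n is even, the median is the average of positions 7 and 8:
  Median = (57 + 66) / 2 = 61.5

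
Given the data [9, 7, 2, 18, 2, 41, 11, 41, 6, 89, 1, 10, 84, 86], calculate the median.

10.5

Step 1: Sort the data in ascending order: [1, 2, 2, 6, 7, 9, 10, 11, 18, 41, 41, 84, 86, 89]
Step 2: The number of values is n = 14.
Step 3: Since n is even, the median is the average of positions 7 and 8:
  Median = (10 + 11) / 2 = 10.5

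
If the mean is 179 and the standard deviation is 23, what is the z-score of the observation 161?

-0.7826

Step 1: Recall the z-score formula: z = (x - mu) / sigma
Step 2: Substitute values: z = (161 - 179) / 23
Step 3: z = -18 / 23 = -0.7826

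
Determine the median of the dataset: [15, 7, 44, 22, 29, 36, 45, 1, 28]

28

Step 1: Sort the data in ascending order: [1, 7, 15, 22, 28, 29, 36, 44, 45]
Step 2: The number of values is n = 9.
Step 3: Since n is odd, the median is the middle value at position 5: 28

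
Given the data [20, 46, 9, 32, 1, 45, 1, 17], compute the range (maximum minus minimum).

45

Step 1: Identify the maximum value: max = 46
Step 2: Identify the minimum value: min = 1
Step 3: Range = max - min = 46 - 1 = 45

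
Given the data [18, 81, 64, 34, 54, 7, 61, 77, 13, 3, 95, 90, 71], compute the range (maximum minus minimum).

92

Step 1: Identify the maximum value: max = 95
Step 2: Identify the minimum value: min = 3
Step 3: Range = max - min = 95 - 3 = 92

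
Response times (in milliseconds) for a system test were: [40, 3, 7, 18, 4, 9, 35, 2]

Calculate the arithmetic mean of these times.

14.75

Step 1: Sum all values: 40 + 3 + 7 + 18 + 4 + 9 + 35 + 2 = 118
Step 2: Count the number of values: n = 8
Step 3: Mean = sum / n = 118 / 8 = 14.75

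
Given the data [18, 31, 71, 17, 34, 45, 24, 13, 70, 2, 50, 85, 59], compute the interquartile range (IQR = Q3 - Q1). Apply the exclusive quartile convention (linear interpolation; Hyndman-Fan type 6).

47

Step 1: Sort the data: [2, 13, 17, 18, 24, 31, 34, 45, 50, 59, 70, 71, 85]
Step 2: n = 13
Step 3: Using the exclusive quartile method:
  Q1 = 17.5
  Q2 (median) = 34
  Q3 = 64.5
  IQR = Q3 - Q1 = 64.5 - 17.5 = 47
Step 4: IQR = 47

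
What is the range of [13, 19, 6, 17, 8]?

13

Step 1: Identify the maximum value: max = 19
Step 2: Identify the minimum value: min = 6
Step 3: Range = max - min = 19 - 6 = 13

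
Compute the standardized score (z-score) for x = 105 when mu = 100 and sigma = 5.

1

Step 1: Recall the z-score formula: z = (x - mu) / sigma
Step 2: Substitute values: z = (105 - 100) / 5
Step 3: z = 5 / 5 = 1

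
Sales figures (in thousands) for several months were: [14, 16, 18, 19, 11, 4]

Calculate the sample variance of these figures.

30.6667

Step 1: Compute the mean: (14 + 16 + 18 + 19 + 11 + 4) / 6 = 13.6667
Step 2: Compute squared deviations from the mean:
  (14 - 13.6667)^2 = 0.1111
  (16 - 13.6667)^2 = 5.4444
  (18 - 13.6667)^2 = 18.7778
  (19 - 13.6667)^2 = 28.4444
  (11 - 13.6667)^2 = 7.1111
  (4 - 13.6667)^2 = 93.4444
Step 3: Sum of squared deviations = 153.3333
Step 4: Sample variance = 153.3333 / 5 = 30.6667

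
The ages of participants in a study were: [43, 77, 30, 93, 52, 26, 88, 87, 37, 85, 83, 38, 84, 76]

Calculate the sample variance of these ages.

619.2582

Step 1: Compute the mean: (43 + 77 + 30 + 93 + 52 + 26 + 88 + 87 + 37 + 85 + 83 + 38 + 84 + 76) / 14 = 64.2143
Step 2: Compute squared deviations from the mean:
  (43 - 64.2143)^2 = 450.0459
  (77 - 64.2143)^2 = 163.4745
  (30 - 64.2143)^2 = 1170.6173
  (93 - 64.2143)^2 = 828.6173
  (52 - 64.2143)^2 = 149.1888
  (26 - 64.2143)^2 = 1460.3316
  (88 - 64.2143)^2 = 565.7602
  (87 - 64.2143)^2 = 519.1888
  (37 - 64.2143)^2 = 740.6173
  (85 - 64.2143)^2 = 432.0459
  (83 - 64.2143)^2 = 352.9031
  (38 - 64.2143)^2 = 687.1888
  (84 - 64.2143)^2 = 391.4745
  (76 - 64.2143)^2 = 138.9031
Step 3: Sum of squared deviations = 8050.3571
Step 4: Sample variance = 8050.3571 / 13 = 619.2582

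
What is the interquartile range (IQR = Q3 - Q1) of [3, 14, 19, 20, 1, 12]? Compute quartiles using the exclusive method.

16.75

Step 1: Sort the data: [1, 3, 12, 14, 19, 20]
Step 2: n = 6
Step 3: Using the exclusive quartile method:
  Q1 = 2.5
  Q2 (median) = 13
  Q3 = 19.25
  IQR = Q3 - Q1 = 19.25 - 2.5 = 16.75
Step 4: IQR = 16.75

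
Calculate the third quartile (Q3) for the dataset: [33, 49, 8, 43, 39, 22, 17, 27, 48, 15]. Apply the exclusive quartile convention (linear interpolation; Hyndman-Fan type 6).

44.25

Step 1: Sort the data: [8, 15, 17, 22, 27, 33, 39, 43, 48, 49]
Step 2: n = 10
Step 3: Using the exclusive quartile method:
  Q1 = 16.5
  Q2 (median) = 30
  Q3 = 44.25
  IQR = Q3 - Q1 = 44.25 - 16.5 = 27.75
Step 4: Q3 = 44.25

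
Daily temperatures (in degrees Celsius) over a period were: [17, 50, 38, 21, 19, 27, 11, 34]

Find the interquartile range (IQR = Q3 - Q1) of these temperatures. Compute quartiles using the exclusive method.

19.5

Step 1: Sort the data: [11, 17, 19, 21, 27, 34, 38, 50]
Step 2: n = 8
Step 3: Using the exclusive quartile method:
  Q1 = 17.5
  Q2 (median) = 24
  Q3 = 37
  IQR = Q3 - Q1 = 37 - 17.5 = 19.5
Step 4: IQR = 19.5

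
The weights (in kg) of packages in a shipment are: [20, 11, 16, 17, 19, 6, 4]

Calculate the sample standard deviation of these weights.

6.3696

Step 1: Compute the mean: 13.2857
Step 2: Sum of squared deviations from the mean: 243.4286
Step 3: Sample variance = 243.4286 / 6 = 40.5714
Step 4: Standard deviation = sqrt(40.5714) = 6.3696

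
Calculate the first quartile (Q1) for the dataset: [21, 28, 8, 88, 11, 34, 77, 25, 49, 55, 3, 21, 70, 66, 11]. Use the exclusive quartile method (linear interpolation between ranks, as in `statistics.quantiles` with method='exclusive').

11

Step 1: Sort the data: [3, 8, 11, 11, 21, 21, 25, 28, 34, 49, 55, 66, 70, 77, 88]
Step 2: n = 15
Step 3: Using the exclusive quartile method:
  Q1 = 11
  Q2 (median) = 28
  Q3 = 66
  IQR = Q3 - Q1 = 66 - 11 = 55
Step 4: Q1 = 11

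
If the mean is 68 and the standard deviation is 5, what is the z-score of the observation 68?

0

Step 1: Recall the z-score formula: z = (x - mu) / sigma
Step 2: Substitute values: z = (68 - 68) / 5
Step 3: z = 0 / 5 = 0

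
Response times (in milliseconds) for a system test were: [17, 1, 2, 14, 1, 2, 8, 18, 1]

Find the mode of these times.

1

Step 1: Count the frequency of each value:
  1: appears 3 time(s)
  2: appears 2 time(s)
  8: appears 1 time(s)
  14: appears 1 time(s)
  17: appears 1 time(s)
  18: appears 1 time(s)
Step 2: The value 1 appears most frequently (3 times).
Step 3: Mode = 1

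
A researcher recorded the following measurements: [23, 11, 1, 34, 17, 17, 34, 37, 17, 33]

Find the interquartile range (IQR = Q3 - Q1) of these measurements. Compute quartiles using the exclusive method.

18.5

Step 1: Sort the data: [1, 11, 17, 17, 17, 23, 33, 34, 34, 37]
Step 2: n = 10
Step 3: Using the exclusive quartile method:
  Q1 = 15.5
  Q2 (median) = 20
  Q3 = 34
  IQR = Q3 - Q1 = 34 - 15.5 = 18.5
Step 4: IQR = 18.5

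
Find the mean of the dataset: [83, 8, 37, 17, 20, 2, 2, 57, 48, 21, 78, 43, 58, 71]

38.9286

Step 1: Sum all values: 83 + 8 + 37 + 17 + 20 + 2 + 2 + 57 + 48 + 21 + 78 + 43 + 58 + 71 = 545
Step 2: Count the number of values: n = 14
Step 3: Mean = sum / n = 545 / 14 = 38.9286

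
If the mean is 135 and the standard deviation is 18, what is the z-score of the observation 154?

1.0556

Step 1: Recall the z-score formula: z = (x - mu) / sigma
Step 2: Substitute values: z = (154 - 135) / 18
Step 3: z = 19 / 18 = 1.0556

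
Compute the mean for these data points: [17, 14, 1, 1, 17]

10

Step 1: Sum all values: 17 + 14 + 1 + 1 + 17 = 50
Step 2: Count the number of values: n = 5
Step 3: Mean = sum / n = 50 / 5 = 10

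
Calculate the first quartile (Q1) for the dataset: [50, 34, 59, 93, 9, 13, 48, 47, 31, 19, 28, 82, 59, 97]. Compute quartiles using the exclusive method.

25.75

Step 1: Sort the data: [9, 13, 19, 28, 31, 34, 47, 48, 50, 59, 59, 82, 93, 97]
Step 2: n = 14
Step 3: Using the exclusive quartile method:
  Q1 = 25.75
  Q2 (median) = 47.5
  Q3 = 64.75
  IQR = Q3 - Q1 = 64.75 - 25.75 = 39
Step 4: Q1 = 25.75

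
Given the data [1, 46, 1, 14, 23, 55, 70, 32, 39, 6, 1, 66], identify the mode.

1

Step 1: Count the frequency of each value:
  1: appears 3 time(s)
  6: appears 1 time(s)
  14: appears 1 time(s)
  23: appears 1 time(s)
  32: appears 1 time(s)
  39: appears 1 time(s)
  46: appears 1 time(s)
  55: appears 1 time(s)
  66: appears 1 time(s)
  70: appears 1 time(s)
Step 2: The value 1 appears most frequently (3 times).
Step 3: Mode = 1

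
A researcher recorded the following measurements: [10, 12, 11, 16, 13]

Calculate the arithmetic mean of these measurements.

12.4

Step 1: Sum all values: 10 + 12 + 11 + 16 + 13 = 62
Step 2: Count the number of values: n = 5
Step 3: Mean = sum / n = 62 / 5 = 12.4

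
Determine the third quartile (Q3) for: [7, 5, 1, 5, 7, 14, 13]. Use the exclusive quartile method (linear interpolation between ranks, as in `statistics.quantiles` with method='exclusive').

13

Step 1: Sort the data: [1, 5, 5, 7, 7, 13, 14]
Step 2: n = 7
Step 3: Using the exclusive quartile method:
  Q1 = 5
  Q2 (median) = 7
  Q3 = 13
  IQR = Q3 - Q1 = 13 - 5 = 8
Step 4: Q3 = 13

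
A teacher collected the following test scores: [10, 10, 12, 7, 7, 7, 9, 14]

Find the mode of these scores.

7

Step 1: Count the frequency of each value:
  7: appears 3 time(s)
  9: appears 1 time(s)
  10: appears 2 time(s)
  12: appears 1 time(s)
  14: appears 1 time(s)
Step 2: The value 7 appears most frequently (3 times).
Step 3: Mode = 7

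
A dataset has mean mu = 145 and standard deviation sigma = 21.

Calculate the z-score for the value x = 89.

-2.6667

Step 1: Recall the z-score formula: z = (x - mu) / sigma
Step 2: Substitute values: z = (89 - 145) / 21
Step 3: z = -56 / 21 = -2.6667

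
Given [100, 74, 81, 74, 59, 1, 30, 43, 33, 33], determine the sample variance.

893.7333

Step 1: Compute the mean: (100 + 74 + 81 + 74 + 59 + 1 + 30 + 43 + 33 + 33) / 10 = 52.8
Step 2: Compute squared deviations from the mean:
  (100 - 52.8)^2 = 2227.84
  (74 - 52.8)^2 = 449.44
  (81 - 52.8)^2 = 795.24
  (74 - 52.8)^2 = 449.44
  (59 - 52.8)^2 = 38.44
  (1 - 52.8)^2 = 2683.24
  (30 - 52.8)^2 = 519.84
  (43 - 52.8)^2 = 96.04
  (33 - 52.8)^2 = 392.04
  (33 - 52.8)^2 = 392.04
Step 3: Sum of squared deviations = 8043.6
Step 4: Sample variance = 8043.6 / 9 = 893.7333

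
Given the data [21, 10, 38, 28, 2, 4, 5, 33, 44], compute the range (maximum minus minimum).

42

Step 1: Identify the maximum value: max = 44
Step 2: Identify the minimum value: min = 2
Step 3: Range = max - min = 44 - 2 = 42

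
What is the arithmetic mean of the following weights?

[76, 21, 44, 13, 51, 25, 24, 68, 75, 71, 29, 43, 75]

47.3077

Step 1: Sum all values: 76 + 21 + 44 + 13 + 51 + 25 + 24 + 68 + 75 + 71 + 29 + 43 + 75 = 615
Step 2: Count the number of values: n = 13
Step 3: Mean = sum / n = 615 / 13 = 47.3077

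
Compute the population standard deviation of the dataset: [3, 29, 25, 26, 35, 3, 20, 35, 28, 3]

12.3211

Step 1: Compute the mean: 20.7
Step 2: Sum of squared deviations from the mean: 1518.1
Step 3: Population variance = 1518.1 / 10 = 151.81
Step 4: Standard deviation = sqrt(151.81) = 12.3211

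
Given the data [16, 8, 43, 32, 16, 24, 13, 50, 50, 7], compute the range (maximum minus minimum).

43

Step 1: Identify the maximum value: max = 50
Step 2: Identify the minimum value: min = 7
Step 3: Range = max - min = 50 - 7 = 43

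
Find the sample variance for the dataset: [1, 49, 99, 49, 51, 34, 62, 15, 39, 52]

701.6556

Step 1: Compute the mean: (1 + 49 + 99 + 49 + 51 + 34 + 62 + 15 + 39 + 52) / 10 = 45.1
Step 2: Compute squared deviations from the mean:
  (1 - 45.1)^2 = 1944.81
  (49 - 45.1)^2 = 15.21
  (99 - 45.1)^2 = 2905.21
  (49 - 45.1)^2 = 15.21
  (51 - 45.1)^2 = 34.81
  (34 - 45.1)^2 = 123.21
  (62 - 45.1)^2 = 285.61
  (15 - 45.1)^2 = 906.01
  (39 - 45.1)^2 = 37.21
  (52 - 45.1)^2 = 47.61
Step 3: Sum of squared deviations = 6314.9
Step 4: Sample variance = 6314.9 / 9 = 701.6556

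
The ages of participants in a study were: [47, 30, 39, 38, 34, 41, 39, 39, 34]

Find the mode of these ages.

39

Step 1: Count the frequency of each value:
  30: appears 1 time(s)
  34: appears 2 time(s)
  38: appears 1 time(s)
  39: appears 3 time(s)
  41: appears 1 time(s)
  47: appears 1 time(s)
Step 2: The value 39 appears most frequently (3 times).
Step 3: Mode = 39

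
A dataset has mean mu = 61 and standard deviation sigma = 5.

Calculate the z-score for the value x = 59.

-0.4

Step 1: Recall the z-score formula: z = (x - mu) / sigma
Step 2: Substitute values: z = (59 - 61) / 5
Step 3: z = -2 / 5 = -0.4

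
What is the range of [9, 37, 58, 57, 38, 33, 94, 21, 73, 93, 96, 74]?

87

Step 1: Identify the maximum value: max = 96
Step 2: Identify the minimum value: min = 9
Step 3: Range = max - min = 96 - 9 = 87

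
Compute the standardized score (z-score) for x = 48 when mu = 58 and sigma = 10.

-1

Step 1: Recall the z-score formula: z = (x - mu) / sigma
Step 2: Substitute values: z = (48 - 58) / 10
Step 3: z = -10 / 10 = -1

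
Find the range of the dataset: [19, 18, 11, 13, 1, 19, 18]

18

Step 1: Identify the maximum value: max = 19
Step 2: Identify the minimum value: min = 1
Step 3: Range = max - min = 19 - 1 = 18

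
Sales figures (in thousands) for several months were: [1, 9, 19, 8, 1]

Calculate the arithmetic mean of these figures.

7.6

Step 1: Sum all values: 1 + 9 + 19 + 8 + 1 = 38
Step 2: Count the number of values: n = 5
Step 3: Mean = sum / n = 38 / 5 = 7.6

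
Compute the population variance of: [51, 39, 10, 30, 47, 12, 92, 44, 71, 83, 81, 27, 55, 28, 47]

589.36

Step 1: Compute the mean: (51 + 39 + 10 + 30 + 47 + 12 + 92 + 44 + 71 + 83 + 81 + 27 + 55 + 28 + 47) / 15 = 47.8
Step 2: Compute squared deviations from the mean:
  (51 - 47.8)^2 = 10.24
  (39 - 47.8)^2 = 77.44
  (10 - 47.8)^2 = 1428.84
  (30 - 47.8)^2 = 316.84
  (47 - 47.8)^2 = 0.64
  (12 - 47.8)^2 = 1281.64
  (92 - 47.8)^2 = 1953.64
  (44 - 47.8)^2 = 14.44
  (71 - 47.8)^2 = 538.24
  (83 - 47.8)^2 = 1239.04
  (81 - 47.8)^2 = 1102.24
  (27 - 47.8)^2 = 432.64
  (55 - 47.8)^2 = 51.84
  (28 - 47.8)^2 = 392.04
  (47 - 47.8)^2 = 0.64
Step 3: Sum of squared deviations = 8840.4
Step 4: Population variance = 8840.4 / 15 = 589.36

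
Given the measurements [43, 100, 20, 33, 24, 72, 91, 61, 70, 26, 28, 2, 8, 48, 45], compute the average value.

44.7333

Step 1: Sum all values: 43 + 100 + 20 + 33 + 24 + 72 + 91 + 61 + 70 + 26 + 28 + 2 + 8 + 48 + 45 = 671
Step 2: Count the number of values: n = 15
Step 3: Mean = sum / n = 671 / 15 = 44.7333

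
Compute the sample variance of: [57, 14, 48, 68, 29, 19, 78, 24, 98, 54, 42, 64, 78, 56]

605.7637

Step 1: Compute the mean: (57 + 14 + 48 + 68 + 29 + 19 + 78 + 24 + 98 + 54 + 42 + 64 + 78 + 56) / 14 = 52.0714
Step 2: Compute squared deviations from the mean:
  (57 - 52.0714)^2 = 24.2908
  (14 - 52.0714)^2 = 1449.4337
  (48 - 52.0714)^2 = 16.5765
  (68 - 52.0714)^2 = 253.7194
  (29 - 52.0714)^2 = 532.2908
  (19 - 52.0714)^2 = 1093.7194
  (78 - 52.0714)^2 = 672.2908
  (24 - 52.0714)^2 = 788.0051
  (98 - 52.0714)^2 = 2109.4337
  (54 - 52.0714)^2 = 3.7194
  (42 - 52.0714)^2 = 101.4337
  (64 - 52.0714)^2 = 142.2908
  (78 - 52.0714)^2 = 672.2908
  (56 - 52.0714)^2 = 15.4337
Step 3: Sum of squared deviations = 7874.9286
Step 4: Sample variance = 7874.9286 / 13 = 605.7637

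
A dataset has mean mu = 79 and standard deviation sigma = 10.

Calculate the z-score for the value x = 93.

1.4

Step 1: Recall the z-score formula: z = (x - mu) / sigma
Step 2: Substitute values: z = (93 - 79) / 10
Step 3: z = 14 / 10 = 1.4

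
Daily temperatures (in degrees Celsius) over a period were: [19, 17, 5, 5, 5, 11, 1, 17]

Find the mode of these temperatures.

5

Step 1: Count the frequency of each value:
  1: appears 1 time(s)
  5: appears 3 time(s)
  11: appears 1 time(s)
  17: appears 2 time(s)
  19: appears 1 time(s)
Step 2: The value 5 appears most frequently (3 times).
Step 3: Mode = 5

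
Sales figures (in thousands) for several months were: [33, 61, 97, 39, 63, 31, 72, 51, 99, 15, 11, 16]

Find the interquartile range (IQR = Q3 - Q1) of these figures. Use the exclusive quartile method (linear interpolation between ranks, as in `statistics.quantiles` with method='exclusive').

50

Step 1: Sort the data: [11, 15, 16, 31, 33, 39, 51, 61, 63, 72, 97, 99]
Step 2: n = 12
Step 3: Using the exclusive quartile method:
  Q1 = 19.75
  Q2 (median) = 45
  Q3 = 69.75
  IQR = Q3 - Q1 = 69.75 - 19.75 = 50
Step 4: IQR = 50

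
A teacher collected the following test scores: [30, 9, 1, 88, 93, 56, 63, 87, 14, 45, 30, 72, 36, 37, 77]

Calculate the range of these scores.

92

Step 1: Identify the maximum value: max = 93
Step 2: Identify the minimum value: min = 1
Step 3: Range = max - min = 93 - 1 = 92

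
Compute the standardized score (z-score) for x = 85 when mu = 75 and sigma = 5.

2

Step 1: Recall the z-score formula: z = (x - mu) / sigma
Step 2: Substitute values: z = (85 - 75) / 5
Step 3: z = 10 / 5 = 2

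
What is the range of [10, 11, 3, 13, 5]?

10

Step 1: Identify the maximum value: max = 13
Step 2: Identify the minimum value: min = 3
Step 3: Range = max - min = 13 - 3 = 10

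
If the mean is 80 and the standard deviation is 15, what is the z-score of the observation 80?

0

Step 1: Recall the z-score formula: z = (x - mu) / sigma
Step 2: Substitute values: z = (80 - 80) / 15
Step 3: z = 0 / 15 = 0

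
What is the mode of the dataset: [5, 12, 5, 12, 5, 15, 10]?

5

Step 1: Count the frequency of each value:
  5: appears 3 time(s)
  10: appears 1 time(s)
  12: appears 2 time(s)
  15: appears 1 time(s)
Step 2: The value 5 appears most frequently (3 times).
Step 3: Mode = 5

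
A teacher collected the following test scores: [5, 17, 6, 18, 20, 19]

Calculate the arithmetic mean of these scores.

14.1667

Step 1: Sum all values: 5 + 17 + 6 + 18 + 20 + 19 = 85
Step 2: Count the number of values: n = 6
Step 3: Mean = sum / n = 85 / 6 = 14.1667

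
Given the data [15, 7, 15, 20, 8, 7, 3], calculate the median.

8

Step 1: Sort the data in ascending order: [3, 7, 7, 8, 15, 15, 20]
Step 2: The number of values is n = 7.
Step 3: Since n is odd, the median is the middle value at position 4: 8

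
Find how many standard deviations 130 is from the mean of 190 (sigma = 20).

-3

Step 1: Recall the z-score formula: z = (x - mu) / sigma
Step 2: Substitute values: z = (130 - 190) / 20
Step 3: z = -60 / 20 = -3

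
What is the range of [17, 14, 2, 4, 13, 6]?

15

Step 1: Identify the maximum value: max = 17
Step 2: Identify the minimum value: min = 2
Step 3: Range = max - min = 17 - 2 = 15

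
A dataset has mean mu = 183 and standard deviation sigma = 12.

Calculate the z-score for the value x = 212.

2.4167

Step 1: Recall the z-score formula: z = (x - mu) / sigma
Step 2: Substitute values: z = (212 - 183) / 12
Step 3: z = 29 / 12 = 2.4167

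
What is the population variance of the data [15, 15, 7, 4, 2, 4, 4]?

25.6327

Step 1: Compute the mean: (15 + 15 + 7 + 4 + 2 + 4 + 4) / 7 = 7.2857
Step 2: Compute squared deviations from the mean:
  (15 - 7.2857)^2 = 59.5102
  (15 - 7.2857)^2 = 59.5102
  (7 - 7.2857)^2 = 0.0816
  (4 - 7.2857)^2 = 10.7959
  (2 - 7.2857)^2 = 27.9388
  (4 - 7.2857)^2 = 10.7959
  (4 - 7.2857)^2 = 10.7959
Step 3: Sum of squared deviations = 179.4286
Step 4: Population variance = 179.4286 / 7 = 25.6327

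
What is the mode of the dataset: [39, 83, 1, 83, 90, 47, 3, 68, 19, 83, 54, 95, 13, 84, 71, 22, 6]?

83

Step 1: Count the frequency of each value:
  1: appears 1 time(s)
  3: appears 1 time(s)
  6: appears 1 time(s)
  13: appears 1 time(s)
  19: appears 1 time(s)
  22: appears 1 time(s)
  39: appears 1 time(s)
  47: appears 1 time(s)
  54: appears 1 time(s)
  68: appears 1 time(s)
  71: appears 1 time(s)
  83: appears 3 time(s)
  84: appears 1 time(s)
  90: appears 1 time(s)
  95: appears 1 time(s)
Step 2: The value 83 appears most frequently (3 times).
Step 3: Mode = 83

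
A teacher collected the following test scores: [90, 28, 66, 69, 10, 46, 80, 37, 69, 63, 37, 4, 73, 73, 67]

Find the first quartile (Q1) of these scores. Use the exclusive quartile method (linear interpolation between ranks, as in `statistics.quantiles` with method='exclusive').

37

Step 1: Sort the data: [4, 10, 28, 37, 37, 46, 63, 66, 67, 69, 69, 73, 73, 80, 90]
Step 2: n = 15
Step 3: Using the exclusive quartile method:
  Q1 = 37
  Q2 (median) = 66
  Q3 = 73
  IQR = Q3 - Q1 = 73 - 37 = 36
Step 4: Q1 = 37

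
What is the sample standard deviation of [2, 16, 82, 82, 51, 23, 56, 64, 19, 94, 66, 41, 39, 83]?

28.9441

Step 1: Compute the mean: 51.2857
Step 2: Sum of squared deviations from the mean: 10890.8571
Step 3: Sample variance = 10890.8571 / 13 = 837.7582
Step 4: Standard deviation = sqrt(837.7582) = 28.9441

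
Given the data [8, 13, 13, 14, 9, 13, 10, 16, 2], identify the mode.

13

Step 1: Count the frequency of each value:
  2: appears 1 time(s)
  8: appears 1 time(s)
  9: appears 1 time(s)
  10: appears 1 time(s)
  13: appears 3 time(s)
  14: appears 1 time(s)
  16: appears 1 time(s)
Step 2: The value 13 appears most frequently (3 times).
Step 3: Mode = 13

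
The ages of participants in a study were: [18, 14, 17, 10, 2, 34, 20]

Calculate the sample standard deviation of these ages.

9.8295

Step 1: Compute the mean: 16.4286
Step 2: Sum of squared deviations from the mean: 579.7143
Step 3: Sample variance = 579.7143 / 6 = 96.619
Step 4: Standard deviation = sqrt(96.619) = 9.8295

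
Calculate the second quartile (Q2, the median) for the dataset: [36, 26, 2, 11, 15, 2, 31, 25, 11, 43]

20

Step 1: Sort the data: [2, 2, 11, 11, 15, 25, 26, 31, 36, 43]
Step 2: n = 10
Step 3: Q2 is the median. Since n is even, it is the average of the values at positions 5 and 6:
  Q2 = (15 + 25) / 2 = 20
Step 4: Q2 = 20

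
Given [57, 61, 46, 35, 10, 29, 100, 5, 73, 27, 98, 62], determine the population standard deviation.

29.5554

Step 1: Compute the mean: 50.25
Step 2: Sum of squared deviations from the mean: 10482.25
Step 3: Population variance = 10482.25 / 12 = 873.5208
Step 4: Standard deviation = sqrt(873.5208) = 29.5554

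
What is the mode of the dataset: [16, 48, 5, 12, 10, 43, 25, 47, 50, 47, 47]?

47

Step 1: Count the frequency of each value:
  5: appears 1 time(s)
  10: appears 1 time(s)
  12: appears 1 time(s)
  16: appears 1 time(s)
  25: appears 1 time(s)
  43: appears 1 time(s)
  47: appears 3 time(s)
  48: appears 1 time(s)
  50: appears 1 time(s)
Step 2: The value 47 appears most frequently (3 times).
Step 3: Mode = 47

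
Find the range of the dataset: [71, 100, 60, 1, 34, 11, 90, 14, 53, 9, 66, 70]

99

Step 1: Identify the maximum value: max = 100
Step 2: Identify the minimum value: min = 1
Step 3: Range = max - min = 100 - 1 = 99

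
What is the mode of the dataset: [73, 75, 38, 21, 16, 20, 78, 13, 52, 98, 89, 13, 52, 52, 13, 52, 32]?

52

Step 1: Count the frequency of each value:
  13: appears 3 time(s)
  16: appears 1 time(s)
  20: appears 1 time(s)
  21: appears 1 time(s)
  32: appears 1 time(s)
  38: appears 1 time(s)
  52: appears 4 time(s)
  73: appears 1 time(s)
  75: appears 1 time(s)
  78: appears 1 time(s)
  89: appears 1 time(s)
  98: appears 1 time(s)
Step 2: The value 52 appears most frequently (4 times).
Step 3: Mode = 52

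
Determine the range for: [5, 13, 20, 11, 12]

15

Step 1: Identify the maximum value: max = 20
Step 2: Identify the minimum value: min = 5
Step 3: Range = max - min = 20 - 5 = 15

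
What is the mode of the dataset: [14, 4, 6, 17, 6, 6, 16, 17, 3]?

6

Step 1: Count the frequency of each value:
  3: appears 1 time(s)
  4: appears 1 time(s)
  6: appears 3 time(s)
  14: appears 1 time(s)
  16: appears 1 time(s)
  17: appears 2 time(s)
Step 2: The value 6 appears most frequently (3 times).
Step 3: Mode = 6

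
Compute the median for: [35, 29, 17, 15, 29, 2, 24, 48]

26.5

Step 1: Sort the data in ascending order: [2, 15, 17, 24, 29, 29, 35, 48]
Step 2: The number of values is n = 8.
Step 3: Since n is even, the median is the average of positions 4 and 5:
  Median = (24 + 29) / 2 = 26.5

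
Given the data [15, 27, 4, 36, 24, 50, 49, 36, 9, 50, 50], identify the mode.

50

Step 1: Count the frequency of each value:
  4: appears 1 time(s)
  9: appears 1 time(s)
  15: appears 1 time(s)
  24: appears 1 time(s)
  27: appears 1 time(s)
  36: appears 2 time(s)
  49: appears 1 time(s)
  50: appears 3 time(s)
Step 2: The value 50 appears most frequently (3 times).
Step 3: Mode = 50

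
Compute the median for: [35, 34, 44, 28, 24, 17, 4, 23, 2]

24

Step 1: Sort the data in ascending order: [2, 4, 17, 23, 24, 28, 34, 35, 44]
Step 2: The number of values is n = 9.
Step 3: Since n is odd, the median is the middle value at position 5: 24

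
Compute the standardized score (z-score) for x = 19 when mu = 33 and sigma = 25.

-0.56

Step 1: Recall the z-score formula: z = (x - mu) / sigma
Step 2: Substitute values: z = (19 - 33) / 25
Step 3: z = -14 / 25 = -0.56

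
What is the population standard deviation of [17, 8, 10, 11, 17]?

3.7202

Step 1: Compute the mean: 12.6
Step 2: Sum of squared deviations from the mean: 69.2
Step 3: Population variance = 69.2 / 5 = 13.84
Step 4: Standard deviation = sqrt(13.84) = 3.7202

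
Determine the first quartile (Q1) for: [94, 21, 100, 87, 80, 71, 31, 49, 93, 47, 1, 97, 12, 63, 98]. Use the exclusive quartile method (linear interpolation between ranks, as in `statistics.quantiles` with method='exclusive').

31

Step 1: Sort the data: [1, 12, 21, 31, 47, 49, 63, 71, 80, 87, 93, 94, 97, 98, 100]
Step 2: n = 15
Step 3: Using the exclusive quartile method:
  Q1 = 31
  Q2 (median) = 71
  Q3 = 94
  IQR = Q3 - Q1 = 94 - 31 = 63
Step 4: Q1 = 31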